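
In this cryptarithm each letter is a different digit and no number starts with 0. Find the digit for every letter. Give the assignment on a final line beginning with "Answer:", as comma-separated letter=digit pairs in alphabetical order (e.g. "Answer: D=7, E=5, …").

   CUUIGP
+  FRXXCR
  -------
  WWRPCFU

Step 1. [col 1: P + R ≡ U (mod 10)] U=9 is one option consistent with column 1 (P + R ≡ U (mod 10), carry-in 0) — take it, so U=9.
Step 2. [W] the sum has 7 digits but both addends have 6; that extra leading digit W is the final carry, namely 1 ⇒ W=1.
Step 3. [col 1: P + R ≡ U (mod 10)] P=6 is one option consistent with column 1 (P + R ≡ U (mod 10), carry-in 0) — take it ⇒ P=6.
Step 4. [col 1: P + R ≡ U (mod 10)] from column 1 (P=6, U=9, carry-in 0, digits 1,6,9 already taken and all letters distinct): R must equal 3, so R=3.
Step 5. [col 2: G + C ≡ F (mod 10)] F=2 is one option consistent with column 2 (G + C ≡ F (mod 10), carry-in 0) — take it, so F=2.
Step 6. [col 2: G + C ≡ F (mod 10)] no forcing yet in column 2 (carry-in 0); C=8 is free and consistent — try it ⇒ C=8.
Step 7. [col 2: G + C ≡ F (mod 10)] from column 2 (C=8, F=2, carry-in 0, digits 1,2,3,6,8,9 already taken and all letters distinct): G must equal 4 ⇒ G=4.
Step 8. [col 3: I + X ≡ C (mod 10)] column 3 (I + X ≡ C (mod 10), carry-in 1) doesn't pin I yet; pick I=0 and continue ⇒ I=0.
Step 9. [col 3: I + X ≡ C (mod 10)] column 3: given I=0, C=8, carry-in 1, and digits 0,1,2,3,4,6,8,9 already taken and all letters distinct, I+X≡C (mod 10) forces X=7. So X=7.

Answer: C=8, F=2, G=4, I=0, P=6, R=3, U=9, W=1, X=7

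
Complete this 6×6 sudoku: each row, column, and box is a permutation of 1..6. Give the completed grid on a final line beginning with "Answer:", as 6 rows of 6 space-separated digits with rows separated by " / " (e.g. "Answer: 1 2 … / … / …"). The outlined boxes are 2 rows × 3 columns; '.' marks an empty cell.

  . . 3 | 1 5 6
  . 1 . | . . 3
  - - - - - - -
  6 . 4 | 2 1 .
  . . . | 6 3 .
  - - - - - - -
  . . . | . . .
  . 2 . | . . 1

Step 1. [r5c2∈{3,4,5,6}] across col 2, 6 lands solely at r5c2, so r5c2=6.
Step 2. [r6c3∈{5}] r6c3's peers cover all but 5. So r6c3=5.
Step 3. [r1c1∈{2,4}] r1c1 is the only open cell in row 1 admitting 2, so r1c1=2.
Step 4. [r2c4∈{4}] only 4 remains possible at r2c4, so r2c4=4.
Step 5. [r3c6∈{5}] r3c6 has the single candidate 5 ⇒ r3c6=5.
Step 6. [r5c3∈{1}] r5c3's peers cover all but 1. So r5c3=1.
Step 7. [r5c6∈{2,4}] 2 has one home in col 6: r5c6 ⇒ r5c6=2.
Step 8. [r5c5∈{4}] r5c5 is down to just 4. So r5c5=4.
Step 9. [r6c4∈{3}] r6c4 has the single candidate 3 ⇒ r6c4=3.
Step 10. [r4c2∈{5}] r4c2's peers cover all but 5 ⇒ r4c2=5.
Step 11. [r5c4∈{5}] r5c4 is down to just 5. So r5c4=5.
Step 12. [r2c5∈{2}] r2c5 is down to just 2, so r2c5=2.
Step 13. [r5c1∈{3}] r5c1 has the single candidate 3 ⇒ r5c1=3.
Step 14. [r3c2∈{3}] only 3 remains possible at r3c2. So r3c2=3.
Step 15. [r4c3∈{2}] nothing but 2 survives at r4c3, so r4c3=2.
Step 16. [r4c1∈{1}] r4c1 is down to just 1 ⇒ r4c1=1.
Step 17. [r2c3∈{6}] only 6 remains possible at r2c3 ⇒ r2c3=6.
Step 18. [r2c1∈{5}] r2c1 has the single candidate 5, so r2c1=5.
Step 19. [r4c6∈{4}] r4c6's peers cover all but 4. So r4c6=4.
Step 20. [r1c2∈{4}] r1c2 has the single candidate 4 ⇒ r1c2=4.
Step 21. [r6c5∈{6}] nothing but 6 survives at r6c5. So r6c5=6.
Step 22. [r6c1∈{4}] only 4 remains possible at r6c1, so r6c1=4.

Answer: 2 4 3 1 5 6 / 5 1 6 4 2 3 / 6 3 4 2 1 5 / 1 5 2 6 3 4 / 3 6 1 5 4 2 / 4 2 5 3 6 1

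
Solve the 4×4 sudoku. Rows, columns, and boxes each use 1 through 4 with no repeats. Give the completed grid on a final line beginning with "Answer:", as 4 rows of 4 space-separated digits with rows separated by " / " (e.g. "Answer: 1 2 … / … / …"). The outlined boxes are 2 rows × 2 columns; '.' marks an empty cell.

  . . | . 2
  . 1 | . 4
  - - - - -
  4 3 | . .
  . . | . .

Step 1. [r4c1∈{1,2}] 1 has one home in col 1: r4c1 ⇒ r4c1=1.
Step 2. [r2c3∈{3}] r2c3's peers cover all but 3. So r2c3=3.
Step 3. [r3c3∈{1,2}] across row 3, 2 lands solely at r3c3 ⇒ r3c3=2.
Step 4. [r4c3∈{4}] only 4 remains possible at r4c3 ⇒ r4c3=4.
Step 5. [r1c3∈{1}] r1c3's peers cover all but 1. So r1c3=1.
Step 6. [r3c4∈{1}] only 1 remains possible at r3c4. So r3c4=1.
Step 7. [r2c1∈{2}] only 2 remains possible at r2c1 ⇒ r2c1=2.
Step 8. [r4c4∈{3}] r4c4's peers cover all but 3. So r4c4=3.
Step 9. [r1c2∈{4}] r1c2 is down to just 4. So r1c2=4.
Step 10. [r1c1∈{3}] r1c1 has the single candidate 3. So r1c1=3.
Step 11. [r4c2∈{2}] r4c2 has the single candidate 2, so r4c2=2.

Answer: 3 4 1 2 / 2 1 3 4 / 4 3 2 1 / 1 2 4 3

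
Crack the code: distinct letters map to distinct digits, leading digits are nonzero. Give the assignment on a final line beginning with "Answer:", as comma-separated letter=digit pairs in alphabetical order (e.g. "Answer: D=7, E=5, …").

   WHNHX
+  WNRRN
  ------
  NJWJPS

Step 1. [col 1: X + N ≡ S (mod 10)] N=1 is one option consistent with column 1 (X + N ≡ S (mod 10), carry-in 0) — take it ⇒ N=1.
Step 2. [col 1: X + N ≡ S (mod 10)] S=0 is one option consistent with column 1 (X + N ≡ S (mod 10), carry-in 0) — take it. So S=0.
Step 3. [col 1: X + N ≡ S (mod 10)] column 1: given N=1, S=0, carry-in 0, and digits 0,1 already taken and all letters distinct, X+N≡S (mod 10) forces X=9. So X=9.
Step 4. [col 2: H + R ≡ P (mod 10)] several values work for R in column 2 (H + R ≡ P (mod 10), carry-in 1); try R=4. So R=4.
Step 5. [col 2: H + R ≡ P (mod 10)] no forcing yet in column 2 (carry-in 1); P=2 is free and consistent — try it ⇒ P=2.
Step 6. [col 2: H + R ≡ P (mod 10)] column 2: given R=4, P=2, carry-in 1, and digits 0,1,2,4,9 already taken and all letters distinct, H+R≡P (mod 10) forces H=7. So H=7.
Step 7. [col 3: N + R ≡ J (mod 10)] column 3 reads N+R+carry(1)=J with N=1, R=4; with digits 0,1,2,4,7,9 already taken and all letters distinct, the only value for J is 6. So J=6.
Step 8. [col 4: H + N ≡ W (mod 10)] column 4 reads H+N+carry(0)=W with H=7, N=1; with digits 0,1,2,4,6,7,9 already taken and all letters distinct, the only value for W is 8. So W=8.

Answer: H=7, J=6, N=1, P=2, R=4, S=0, W=8, X=9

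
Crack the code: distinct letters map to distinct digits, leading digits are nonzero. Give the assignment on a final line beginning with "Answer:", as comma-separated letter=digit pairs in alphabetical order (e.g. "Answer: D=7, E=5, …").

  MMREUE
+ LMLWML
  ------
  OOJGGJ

Step 1. [col 1: E + L ≡ J (mod 10)] several values work for E in column 1 (E + L ≡ J (mod 10), carry-in 0); try E=8 ⇒ E=8.
Step 2. [col 1: E + L ≡ J (mod 10)] column 1 (E + L ≡ J (mod 10), carry-in 0) doesn't pin J yet; pick J=3 and continue ⇒ J=3.
Step 3. [col 1: E + L ≡ J (mod 10)] from column 1 (E=8, J=3, carry-in 0, digits 3,8 already taken and all letters distinct): L must equal 5. So L=5.
Step 4. [col 2: U + M ≡ G (mod 10)] no forcing yet in column 2 (carry-in 1); M=4 is free and consistent — try it ⇒ M=4.
Step 5. [col 2: U + M ≡ G (mod 10)] column 2 (U + M ≡ G (mod 10), carry-in 1) doesn't pin G yet; pick G=1 and continue ⇒ G=1.
Step 6. [col 2: U + M ≡ G (mod 10)] in column 2 we have U+M≡G with carry-in 1; given M=4, G=1 and digits 1,3,4,5,8 already taken and all letters distinct, that pins U to 6. So U=6.
Step 7. [col 3: E + W ≡ G (mod 10)] column 3: given E=8, G=1, carry-in 1, and digits 1,3,4,5,6,8 already taken and all letters distinct, E+W≡G (mod 10) forces W=2. So W=2.
Step 8. [col 4: R + L ≡ J (mod 10)] from column 4 (L=5, J=3, carry-in 1, digits 1,2,3,4,5,6,8 already taken and all letters distinct): R must equal 7. So R=7.
Step 9. [col 5: M + M ≡ O (mod 10)] from column 5 (M=4, carry-in 1, digits 1,2,3,4,5,6,7,8 already taken and all letters distinct): O must equal 9, so O=9.

Answer: E=8, G=1, J=3, L=5, M=4, O=9, R=7, U=6, W=2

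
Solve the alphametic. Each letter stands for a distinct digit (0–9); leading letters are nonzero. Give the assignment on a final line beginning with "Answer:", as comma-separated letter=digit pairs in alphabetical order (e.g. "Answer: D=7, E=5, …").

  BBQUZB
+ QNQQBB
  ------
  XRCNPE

Step 1. [col 1: B + B ≡ E (mod 10)] no forcing yet in column 1 (carry-in 0); B=7 is free and consistent — try it. So B=7.
Step 2. [col 1: B + B ≡ E (mod 10)] column 1 reads B+B+carry(0)=E with B=7; with digits 7 already taken and all letters distinct, the only value for E is 4, so E=4.
Step 3. [col 2: Z + B ≡ P (mod 10)] several values work for P in column 2 (Z + B ≡ P (mod 10), carry-in 1); try P=8 ⇒ P=8.
Step 4. [col 2: Z + B ≡ P (mod 10)] in column 2 we have Z+B≡P with carry-in 1; given B=7, P=8 and digits 4,7,8 already taken and all letters distinct, that pins Z to 0. So Z=0.
Step 5. [col 3: U + Q ≡ N (mod 10)] column 3 (U + Q ≡ N (mod 10), carry-in 0) doesn't pin N yet; pick N=6 and continue, so N=6.
Step 6. [col 3: U + Q ≡ N (mod 10)] no forcing yet in column 3 (carry-in 0); Q=1 is free and consistent — try it ⇒ Q=1.
Step 7. [col 3: U + Q ≡ N (mod 10)] in column 3 we have U+Q≡N with carry-in 0; given Q=1, N=6 and digits 0,1,4,6,7,8 already taken and all letters distinct, that pins U to 5 ⇒ U=5.
Step 8. [col 4: Q + Q ≡ C (mod 10)] in column 4 we have Q+Q≡C with carry-in 0; given Q=1 and digits 0,1,4,5,6,7,8 already taken and all letters distinct, that pins C to 2 ⇒ C=2.
Step 9. [col 5: B + N ≡ R (mod 10)] from column 5 (B=7, N=6, carry-in 0, digits 0,1,2,4,5,6,7,8 already taken and all letters distinct): R must equal 3, so R=3.
Step 10. [col 6: B + Q ≡ X (mod 10)] in column 6 we have B+Q≡X with carry-in 1; given B=7, Q=1 and digits 0,1,2,3,4,5,6,7,8 already taken and all letters distinct, that pins X to 9. So X=9.

Answer: B=7, C=2, E=4, N=6, P=8, Q=1, R=3, U=5, X=9, Z=0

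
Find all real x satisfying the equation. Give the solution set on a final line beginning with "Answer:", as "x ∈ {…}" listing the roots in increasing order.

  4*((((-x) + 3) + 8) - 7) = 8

Step 1. [4*((((-x) + 3) + 8) - 7) = 8] 4·(inner) — divide through by 4. So div: (((-x) + 3) + 8) - 7 = 2.
Step 2. [(((-x) + 3) + 8) - 7 = 2] 7 comes off first (add 7) ⇒ sub: ((-x) + 3) + 8 = 9.
Step 3. [((-x) + 3) + 8 = 9] peel the +8: subtract 8 from each side. So sub: (-x) + 3 = 1.
Step 4. [(-x) + 3 = 1] +3 is outermost — subtract 3 both sides, so sub: -x = -2.
Step 5. [-x = -2] flip signs both sides, so neg: x = 2.

Answer: x ∈ {2}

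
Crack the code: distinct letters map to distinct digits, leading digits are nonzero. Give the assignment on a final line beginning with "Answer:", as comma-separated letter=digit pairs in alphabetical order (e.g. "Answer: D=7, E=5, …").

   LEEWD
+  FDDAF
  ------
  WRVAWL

Step 1. [W] adding two 5-digit numbers gives at most 5+1 digits, and here it does — W is that final carry and must be 1 ⇒ W=1.
Step 2. [col 1: D + F ≡ L (mod 10)] several values work for L in column 1 (D + F ≡ L (mod 10), carry-in 0); try L=3. So L=3.
Step 3. [col 1: D + F ≡ L (mod 10)] column 1 (D + F ≡ L (mod 10), carry-in 0) doesn't pin F yet; pick F=7 and continue ⇒ F=7.
Step 4. [col 1: D + F ≡ L (mod 10)] in column 1 we have D+F≡L with carry-in 0; given F=7, L=3 and digits 1,3,7 already taken and all letters distinct, that pins D to 6. So D=6.
Step 5. [col 2: W + A ≡ W (mod 10)] column 2: given W=1, carry-in 1, and digits 1,3,6,7 already taken and all letters distinct, W+A≡W (mod 10) forces A=9. So A=9.
Step 6. [col 3: E + D ≡ A (mod 10)] in column 3 we have E+D≡A with carry-in 1; given D=6, A=9 and digits 1,3,6,7,9 already taken and all letters distinct, that pins E to 2 ⇒ E=2.
Step 7. [col 4: E + D ≡ V (mod 10)] column 4: given E=2, D=6, carry-in 0, and digits 1,2,3,6,7,9 already taken and all letters distinct, E+D≡V (mod 10) forces V=8, so V=8.
Step 8. [col 5: L + F ≡ R (mod 10)] column 5: given L=3, F=7, carry-in 0, and digits 1,2,3,6,7,8,9 already taken and all letters distinct, L+F≡R (mod 10) forces R=0. So R=0.

Answer: A=9, D=6, E=2, F=7, L=3, R=0, V=8, W=1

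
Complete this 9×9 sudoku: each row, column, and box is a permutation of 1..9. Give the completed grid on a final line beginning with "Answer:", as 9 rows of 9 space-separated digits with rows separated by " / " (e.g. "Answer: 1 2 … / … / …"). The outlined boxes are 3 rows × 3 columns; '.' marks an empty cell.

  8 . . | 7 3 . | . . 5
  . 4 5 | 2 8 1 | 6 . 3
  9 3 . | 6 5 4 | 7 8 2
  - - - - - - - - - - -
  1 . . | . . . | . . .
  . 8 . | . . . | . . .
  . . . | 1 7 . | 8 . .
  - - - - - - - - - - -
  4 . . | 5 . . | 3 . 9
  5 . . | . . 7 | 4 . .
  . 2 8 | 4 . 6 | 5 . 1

Step 1. [r1c3∈{1,2,6}] 2 has one home in row 1: r1c3, so r1c3=2.
Step 2. [r8c4∈{3,8,9}] 3 has one home in box 8: r8c4. So r8c4=3.
Step 3. [r5c4∈{9}] r5c4 has the single candidate 9. So r5c4=9.
Step 4. [r1c2∈{1,6}] 6 has one home in row 1: r1c2, so r1c2=6.
Step 5. [r1c8∈{1,4,9}] row 1 places 4 nowhere but r1c8, so r1c8=4.
Step 6. [r5c8∈{1,2,3,5,6,7}] in col 8, 1 fits only at r5c8 ⇒ r5c8=1.
Step 7. [r5c7∈{2}] r5c7 is down to just 2 ⇒ r5c7=2.
Step 8. [r4c7∈{9}] r4c7 has the single candidate 9, so r4c7=9.
Step 9. [r5c6∈{3,5}] in row 5, 5 fits only at r5c6 ⇒ r5c6=5.
Step 10. [r9c1∈{3,7}] 3 has one home in row 9: r9c1. So r9c1=3.
Step 11. [r5c3∈{3,4,6,7}] 3 has one home in row 5: r5c3 ⇒ r5c3=3.
Step 12. [r3c3∈{1}] only 1 remains possible at r3c3 ⇒ r3c3=1.
Step 13. [r9c8∈{7}] r9c8's peers cover all but 7. So r9c8=7.
Step 14. [r7c6∈{2,8}] 8 has one home in row 7: r7c6, so r7c6=8.
Step 15. [r6c1∈{2,6}] r6c1 is the only open cell in col 1 admitting 2 ⇒ r6c1=2.
Step 16. [r5c1∈{6,7}] col 1 places 6 nowhere but r5c1 ⇒ r5c1=6.
Step 17. [r4c5∈{2,4,6}] col 5 places 6 nowhere but r4c5, so r4c5=6.
Step 18. [r6c6∈{3}] r6c6's peers cover all but 3 ⇒ r6c6=3.
Step 19. [r5c9∈{4,7}] 7 has one home in row 5: r5c9 ⇒ r5c9=7.
Step 20. [r4c9∈{4}] nothing but 4 survives at r4c9. So r4c9=4.
Step 21. [r4c3∈{7}] r4c3's peers cover all but 7. So r4c3=7.
Step 22. [r4c2∈{5}] r4c2's peers cover all but 5 ⇒ r4c2=5.
Step 23. [r6c9∈{6}] nothing but 6 survives at r6c9, so r6c9=6.
Step 24. [r6c2∈{9}] only 9 remains possible at r6c2, so r6c2=9.
Step 25. [r8c2∈{1}] r8c2 is down to just 1. So r8c2=1.
Step 26. [r7c3∈{6}] r7c3's peers cover all but 6. So r7c3=6.
Step 27. [r7c8∈{2}] r7c8 is down to just 2. So r7c8=2.
Step 28. [r8c5∈{2,9}] across row 8, 2 lands solely at r8c5, so r8c5=2.
Step 29. [r1c6∈{9}] only 9 remains possible at r1c6, so r1c6=9.
Step 30. [r7c2∈{7}] r7c2 has the single candidate 7, so r7c2=7.
Step 31. [r4c8∈{3}] r4c8 is down to just 3, so r4c8=3.
Step 32. [r1c7∈{1}] r1c7's peers cover all but 1, so r1c7=1.
Step 33. [r2c1∈{7}] nothing but 7 survives at r2c1. So r2c1=7.
Step 34. [r5c5∈{4}] nothing but 4 survives at r5c5, so r5c5=4.
Step 35. [r4c6∈{2}] only 2 remains possible at r4c6. So r4c6=2.
Step 36. [r9c5∈{9}] r9c5's peers cover all but 9 ⇒ r9c5=9.
Step 37. [r2c8∈{9}] only 9 remains possible at r2c8 ⇒ r2c8=9.
Step 38. [r8c8∈{6}] r8c8 is down to just 6. So r8c8=6.
Step 39. [r6c8∈{5}] r6c8 has the single candidate 5 ⇒ r6c8=5.
Step 40. [r8c3∈{9}] nothing but 9 survives at r8c3 ⇒ r8c3=9.
Step 41. [r4c4∈{8}] r4c4's peers cover all but 8, so r4c4=8.
Step 42. [r6c3∈{4}] r6c3 is down to just 4, so r6c3=4.
Step 43. [r8c9∈{8}] r8c9's peers cover all but 8, so r8c9=8.
Step 44. [r7c5∈{1}] r7c5 is down to just 1. So r7c5=1.

Answer: 8 6 2 7 3 9 1 4 5 / 7 4 5 2 8 1 6 9 3 / 9 3 1 6 5 4 7 8 2 / 1 5 7 8 6 2 9 3 4 / 6 8 3 9 4 5 2 1 7 / 2 9 4 1 7 3 8 5 6 / 4 7 6 5 1 8 3 2 9 / 5 1 9 3 2 7 4 6 8 / 3 2 8 4 9 6 5 7 1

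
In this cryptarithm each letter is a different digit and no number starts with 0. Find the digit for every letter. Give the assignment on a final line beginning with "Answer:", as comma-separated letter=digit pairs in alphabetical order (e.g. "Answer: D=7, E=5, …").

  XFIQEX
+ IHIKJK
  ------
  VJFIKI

Step 1. [col 1: X + K ≡ I (mod 10)] several values work for X in column 1 (X + K ≡ I (mod 10), carry-in 0); try X=2. So X=2.
Step 2. [col 1: X + K ≡ I (mod 10)] K=3 is one option consistent with column 1 (X + K ≡ I (mod 10), carry-in 0) — take it ⇒ K=3.
Step 3. [col 1: X + K ≡ I (mod 10)] in column 1 we have X+K≡I with carry-in 0; given X=2, K=3 and digits 2,3 already taken and all letters distinct, that pins I to 5 ⇒ I=5.
Step 4. [col 2: E + J ≡ K (mod 10)] no forcing yet in column 2 (carry-in 0); J=9 is free and consistent — try it. So J=9.
Step 5. [col 2: E + J ≡ K (mod 10)] in column 2 we have E+J≡K with carry-in 0; given J=9, K=3 and digits 2,3,5,9 already taken and all letters distinct, that pins E to 4 ⇒ E=4.
Step 6. [col 3: Q + K ≡ I (mod 10)] in column 3 we have Q+K≡I with carry-in 1; given K=3, I=5 and digits 2,3,4,5,9 already taken and all letters distinct, that pins Q to 1, so Q=1.
Step 7. [col 4: I + I ≡ F (mod 10)] column 4: given I=5, carry-in 0, and digits 1,2,3,4,5,9 already taken and all letters distinct, I+I≡F (mod 10) forces F=0, so F=0.
Step 8. [col 5: F + H ≡ J (mod 10)] column 5 reads F+H+carry(1)=J with F=0, J=9; with digits 0,1,2,3,4,5,9 already taken and all letters distinct, the only value for H is 8, so H=8.
Step 9. [col 6: X + I ≡ V (mod 10)] from column 6 (X=2, I=5, carry-in 0, digits 0,1,2,3,4,5,8,9 already taken and all letters distinct): V must equal 7 ⇒ V=7.

Answer: E=4, F=0, H=8, I=5, J=9, K=3, Q=1, V=7, X=2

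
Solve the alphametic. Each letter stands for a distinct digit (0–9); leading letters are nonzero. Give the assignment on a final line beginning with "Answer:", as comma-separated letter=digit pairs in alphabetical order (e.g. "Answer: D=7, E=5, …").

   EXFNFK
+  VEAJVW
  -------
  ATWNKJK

Step 1. [col 1: K + W ≡ K (mod 10)] from column 1 (nothing yet, carry-in 0, all letters distinct, none taken yet): W must equal 0 ⇒ W=0.
Step 2. [col 1: K + W ≡ K (mod 10)] K=6 is one option consistent with column 1 (K + W ≡ K (mod 10), carry-in 0) — take it, so K=6.
Step 3. [A] the sum has 7 digits but both addends have 6; that extra leading digit A is the final carry, namely 1 ⇒ A=1.
Step 4. [col 2: F + V ≡ J (mod 10)] several values work for J in column 2 (F + V ≡ J (mod 10), carry-in 0); try J=9 ⇒ J=9.
Step 5. [col 2: F + V ≡ J (mod 10)] no forcing yet in column 2 (carry-in 0); F=5 is free and consistent — try it. So F=5.
Step 6. [col 2: F + V ≡ J (mod 10)] from column 2 (F=5, J=9, carry-in 0, digits 0,1,5,6,9 already taken and all letters distinct): V must equal 4. So V=4.
Step 7. [col 3: N + J ≡ K (mod 10)] column 3 reads N+J+carry(0)=K with J=9, K=6; with digits 0,1,4,5,6,9 already taken and all letters distinct, the only value for N is 7 ⇒ N=7.
Step 8. [col 5: X + E ≡ W (mod 10)] several values work for X in column 5 (X + E ≡ W (mod 10), carry-in 0); try X=2, so X=2.
Step 9. [col 5: X + E ≡ W (mod 10)] column 5: given X=2, W=0, carry-in 0, and digits 0,1,2,4,5,6,7,9 already taken and all letters distinct, X+E≡W (mod 10) forces E=8. So E=8.
Step 10. [col 6: E + V ≡ T (mod 10)] column 6 reads E+V+carry(1)=T with E=8, V=4; with digits 0,1,2,4,5,6,7,8,9 already taken and all letters distinct, the only value for T is 3, so T=3.

Answer: A=1, E=8, F=5, J=9, K=6, N=7, T=3, V=4, W=0, X=2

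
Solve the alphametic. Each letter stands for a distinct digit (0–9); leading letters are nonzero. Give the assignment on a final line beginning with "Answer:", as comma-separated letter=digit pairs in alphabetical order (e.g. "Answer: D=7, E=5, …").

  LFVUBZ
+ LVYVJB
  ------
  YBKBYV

Step 1. [col 1: Z + B ≡ V (mod 10)] several values work for Z in column 1 (Z + B ≡ V (mod 10), carry-in 0); try Z=1 ⇒ Z=1.
Step 2. [col 1: Z + B ≡ V (mod 10)] several values work for B in column 1 (Z + B ≡ V (mod 10), carry-in 0); try B=5, so B=5.
Step 3. [col 1: Z + B ≡ V (mod 10)] column 1: given Z=1, B=5, carry-in 0, and digits 1,5 already taken and all letters distinct, Z+B≡V (mod 10) forces V=6 ⇒ V=6.
Step 4. [col 2: B + J ≡ Y (mod 10)] column 2 (B + J ≡ Y (mod 10), carry-in 0) doesn't pin J yet; pick J=2 and continue ⇒ J=2.
Step 5. [col 2: B + J ≡ Y (mod 10)] in column 2 we have B+J≡Y with carry-in 0; given B=5, J=2 and digits 1,2,5,6 already taken and all letters distinct, that pins Y to 7. So Y=7.
Step 6. [col 3: U + V ≡ B (mod 10)] column 3 reads U+V+carry(0)=B with V=6, B=5; with digits 1,2,5,6,7 already taken and all letters distinct, the only value for U is 9 ⇒ U=9.
Step 7. [col 4: V + Y ≡ K (mod 10)] column 4 reads V+Y+carry(1)=K with V=6, Y=7; with digits 1,2,5,6,7,9 already taken and all letters distinct, the only value for K is 4, so K=4.
Step 8. [col 5: F + V ≡ B (mod 10)] in column 5 we have F+V≡B with carry-in 1; given V=6, B=5 and digits 1,2,4,5,6,7,9 already taken and all letters distinct, that pins F to 8, so F=8.
Step 9. [col 6: L + L ≡ Y (mod 10)] column 6 reads L+L+carry(1)=Y with Y=7; with digits 1,2,4,5,6,7,8,9 already taken and all letters distinct, the only value for L is 3 ⇒ L=3.

Answer: B=5, F=8, J=2, K=4, L=3, U=9, V=6, Y=7, Z=1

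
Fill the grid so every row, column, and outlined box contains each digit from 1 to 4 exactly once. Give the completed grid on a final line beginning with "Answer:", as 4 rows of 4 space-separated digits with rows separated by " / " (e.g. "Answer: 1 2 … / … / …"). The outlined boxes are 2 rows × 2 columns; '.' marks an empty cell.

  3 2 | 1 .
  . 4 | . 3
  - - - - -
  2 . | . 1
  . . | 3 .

Step 1. [r4c1∈{1,4}] 4 has one home in col 1: r4c1 ⇒ r4c1=4.
Step 2. [r4c2∈{1}] r4c2 is down to just 1 ⇒ r4c2=1.
Step 3. [r3c3∈{4}] r3c3's peers cover all but 4. So r3c3=4.
Step 4. [r4c4∈{2}] r4c4's peers cover all but 2 ⇒ r4c4=2.
Step 5. [r3c2∈{3}] r3c2's peers cover all but 3 ⇒ r3c2=3.
Step 6. [r2c3∈{2}] r2c3's peers cover all but 2. So r2c3=2.
Step 7. [r1c4∈{4}] only 4 remains possible at r1c4. So r1c4=4.
Step 8. [r2c1∈{1}] only 1 remains possible at r2c1. So r2c1=1.

Answer: 3 2 1 4 / 1 4 2 3 / 2 3 4 1 / 4 1 3 2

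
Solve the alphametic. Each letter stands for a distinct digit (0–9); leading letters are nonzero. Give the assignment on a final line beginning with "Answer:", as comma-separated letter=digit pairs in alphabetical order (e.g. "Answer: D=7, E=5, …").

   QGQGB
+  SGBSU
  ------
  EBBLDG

Step 1. [E] the sum has 6 digits but both addends have 5; that extra leading digit E is the final carry, namely 1 ⇒ E=1.
Step 2. [col 1: B + U ≡ G (mod 10)] several values work for B in column 1 (B + U ≡ G (mod 10), carry-in 0); try B=5. So B=5.
Step 3. [col 1: B + U ≡ G (mod 10)] no forcing yet in column 1 (carry-in 0); U=2 is free and consistent — try it. So U=2.
Step 4. [col 1: B + U ≡ G (mod 10)] column 1: given B=5, U=2, carry-in 0, and digits 1,2,5 already taken and all letters distinct, B+U≡G (mod 10) forces G=7, so G=7.
Step 5. [col 2: G + S ≡ D (mod 10)] column 2 (G + S ≡ D (mod 10), carry-in 0) doesn't pin D yet; pick D=3 and continue ⇒ D=3.
Step 6. [col 2: G + S ≡ D (mod 10)] in column 2 we have G+S≡D with carry-in 0; given G=7, D=3 and digits 1,2,3,5,7 already taken and all letters distinct, that pins S to 6, so S=6.
Step 7. [col 3: Q + B ≡ L (mod 10)] column 3 (Q + B ≡ L (mod 10), carry-in 1) doesn't pin Q yet; pick Q=8 and continue ⇒ Q=8.
Step 8. [col 3: Q + B ≡ L (mod 10)] from column 3 (Q=8, B=5, carry-in 1, digits 1,2,3,5,6,7,8 already taken and all letters distinct): L must equal 4, so L=4.

Answer: B=5, D=3, E=1, G=7, L=4, Q=8, S=6, U=2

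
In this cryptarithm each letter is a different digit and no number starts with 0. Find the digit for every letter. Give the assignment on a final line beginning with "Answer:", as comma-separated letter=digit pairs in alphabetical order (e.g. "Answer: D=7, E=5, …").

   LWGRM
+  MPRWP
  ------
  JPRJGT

Step 1. [J] the sum has 6 digits but both addends have 5; that extra leading digit J is the final carry, namely 1, so J=1.
Step 2. [col 1: M + P ≡ T (mod 10)] column 1 (M + P ≡ T (mod 10), carry-in 0) doesn't pin M yet; pick M=6 and continue. So M=6.
Step 3. [col 1: M + P ≡ T (mod 10)] T=9 is one option consistent with column 1 (M + P ≡ T (mod 10), carry-in 0) — take it, so T=9.
Step 4. [col 1: M + P ≡ T (mod 10)] from column 1 (M=6, T=9, carry-in 0, digits 1,6,9 already taken and all letters distinct): P must equal 3. So P=3.
Step 5. [col 2: R + W ≡ G (mod 10)] column 2 (R + W ≡ G (mod 10), carry-in 0) doesn't pin R yet; pick R=8 and continue. So R=8.
Step 6. [col 2: R + W ≡ G (mod 10)] several values work for G in column 2 (R + W ≡ G (mod 10), carry-in 0); try G=2 ⇒ G=2.
Step 7. [col 2: R + W ≡ G (mod 10)] from column 2 (R=8, G=2, carry-in 0, digits 1,2,3,6,8,9 already taken and all letters distinct): W must equal 4. So W=4.
Step 8. [col 5: L + M ≡ P (mod 10)] column 5 reads L+M+carry(0)=P with M=6, P=3; with digits 1,2,3,4,6,8,9 already taken and all letters distinct, the only value for L is 7 ⇒ L=7.

Answer: G=2, J=1, L=7, M=6, P=3, R=8, T=9, W=4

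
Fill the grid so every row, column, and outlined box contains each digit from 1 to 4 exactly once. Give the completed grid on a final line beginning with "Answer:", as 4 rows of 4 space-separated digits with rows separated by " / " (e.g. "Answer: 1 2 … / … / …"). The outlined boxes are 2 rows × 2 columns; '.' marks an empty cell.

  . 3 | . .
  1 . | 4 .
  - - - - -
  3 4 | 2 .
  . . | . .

Step 1. [r2c2∈{2}] r2c2 has the single candidate 2. So r2c2=2.
Step 2. [r3c4∈{1}] nothing but 1 survives at r3c4, so r3c4=1.
Step 3. [r4c3∈{3}] r4c3's peers cover all but 3, so r4c3=3.
Step 4. [r4c2∈{1}] r4c2's peers cover all but 1 ⇒ r4c2=1.
Step 5. [r1c1∈{4}] only 4 remains possible at r1c1, so r1c1=4.
Step 6. [r1c4∈{2}] r1c4 has the single candidate 2. So r1c4=2.
Step 7. [r4c4∈{4}] r4c4's peers cover all but 4 ⇒ r4c4=4.
Step 8. [r1c3∈{1}] r1c3 is down to just 1 ⇒ r1c3=1.
Step 9. [r2c4∈{3}] r2c4 has the single candidate 3 ⇒ r2c4=3.
Step 10. [r4c1∈{2}] nothing but 2 survives at r4c1. So r4c1=2.

Answer: 4 3 1 2 / 1 2 4 3 / 3 4 2 1 / 2 1 3 4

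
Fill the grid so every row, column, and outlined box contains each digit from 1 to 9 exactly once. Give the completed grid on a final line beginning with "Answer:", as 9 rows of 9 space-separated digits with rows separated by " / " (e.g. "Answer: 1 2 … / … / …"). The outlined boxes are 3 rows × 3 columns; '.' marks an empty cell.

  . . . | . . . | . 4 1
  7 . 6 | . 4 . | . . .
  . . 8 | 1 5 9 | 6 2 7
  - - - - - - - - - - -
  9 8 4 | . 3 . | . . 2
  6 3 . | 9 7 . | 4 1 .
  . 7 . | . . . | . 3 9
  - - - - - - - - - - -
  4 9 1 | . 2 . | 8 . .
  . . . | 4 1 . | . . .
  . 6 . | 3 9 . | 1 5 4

Step 1. [r6c7∈{5}] only 5 remains possible at r6c7, so r6c7=5.
Step 2. [r6c3∈{2}] r6c3 is down to just 2. So r6c3=2.
Step 3. [r8c7∈{2,3,7,9}] across col 7, 2 lands solely at r8c7, so r8c7=2.
Step 4. [r8c2∈{5}] r8c2 has the single candidate 5. So r8c2=5.
Step 5. [r4c8∈{6,7}] r4c8 is the only open cell in box 6 admitting 6. So r4c8=6.
Step 6. [r2c8∈{8,9}] col 8 places 8 nowhere but r2c8. So r2c8=8.
Step 7. [r1c2∈{2}] r1c2's peers cover all but 2. So r1c2=2.
Step 8. [r7c9∈{3,6}] row 7 places 3 nowhere but r7c9. So r7c9=3.
Step 9. [r7c8∈{7}] r7c8 has the single candidate 7. So r7c8=7.
Step 10. [r1c3∈{3,5,9}] r1c3 is the only open cell in col 3 admitting 9 ⇒ r1c3=9.
Step 11. [r5c6∈{2,5,8}] across row 5, 2 lands solely at r5c6 ⇒ r5c6=2.
Step 12. [r6c6∈{1,4,6,8}] 4 has one home in row 6: r6c6, so r6c6=4.
Step 13. [r1c4∈{6,7,8}] r1c4 is the only open cell in col 4 admitting 7 ⇒ r1c4=7.
Step 14. [r1c7∈{3}] r1c7's peers cover all but 3 ⇒ r1c7=3.
Step 15. [r8c3∈{3,7}] col 3 places 3 nowhere but r8c3, so r8c3=3.
Step 16. [r8c6∈{6,7,8}] 7 has one home in row 8: r8c6. So r8c6=7.
Step 17. [r4c4∈{5}] r4c4 is down to just 5, so r4c4=5.
Step 18. [r6c4∈{6,8}] across col 4, 8 lands solely at r6c4, so r6c4=8.
Step 19. [r9c6∈{8}] r9c6 is down to just 8, so r9c6=8.
Step 20. [r1c6∈{6}] only 6 remains possible at r1c6. So r1c6=6.
Step 21. [r3c2∈{4}] only 4 remains possible at r3c2, so r3c2=4.
Step 22. [r6c5∈{6}] r6c5 has the single candidate 6 ⇒ r6c5=6.
Step 23. [r5c3∈{5}] only 5 remains possible at r5c3, so r5c3=5.
Step 24. [r8c9∈{6}] nothing but 6 survives at r8c9, so r8c9=6.
Step 25. [r2c2∈{1}] r2c2's peers cover all but 1 ⇒ r2c2=1.
Step 26. [r5c9∈{8}] r5c9's peers cover all but 8. So r5c9=8.
Step 27. [r1c1∈{5}] r1c1 is down to just 5, so r1c1=5.
Step 28. [r2c4∈{2}] r2c4 is down to just 2. So r2c4=2.
Step 29. [r8c8∈{9}] nothing but 9 survives at r8c8 ⇒ r8c8=9.
Step 30. [r9c3∈{7}] only 7 remains possible at r9c3, so r9c3=7.
Step 31. [r2c9∈{5}] r2c9 has the single candidate 5 ⇒ r2c9=5.
Step 32. [r4c6∈{1}] only 1 remains possible at r4c6. So r4c6=1.
Step 33. [r2c6∈{3}] r2c6 is down to just 3, so r2c6=3.
Step 34. [r7c6∈{5}] nothing but 5 survives at r7c6. So r7c6=5.
Step 35. [r9c1∈{2}] r9c1 has the single candidate 2, so r9c1=2.
Step 36. [r7c4∈{6}] r7c4 has the single candidate 6 ⇒ r7c4=6.
Step 37. [r2c7∈{9}] nothing but 9 survives at r2c7, so r2c7=9.
Step 38. [r4c7∈{7}] only 7 remains possible at r4c7. So r4c7=7.
Step 39. [r8c1∈{8}] only 8 remains possible at r8c1, so r8c1=8.
Step 40. [r6c1∈{1}] nothing but 1 survives at r6c1 ⇒ r6c1=1.
Step 41. [r1c5∈{8}] r1c5's peers cover all but 8, so r1c5=8.
Step 42. [r3c1∈{3}] r3c1 is down to just 3, so r3c1=3.

Answer: 5 2 9 7 8 6 3 4 1 / 7 1 6 2 4 3 9 8 5 / 3 4 8 1 5 9 6 2 7 / 9 8 4 5 3 1 7 6 2 / 6 3 5 9 7 2 4 1 8 / 1 7 2 8 6 4 5 3 9 / 4 9 1 6 2 5 8 7 3 / 8 5 3 4 1 7 2 9 6 / 2 6 7 3 9 8 1 5 4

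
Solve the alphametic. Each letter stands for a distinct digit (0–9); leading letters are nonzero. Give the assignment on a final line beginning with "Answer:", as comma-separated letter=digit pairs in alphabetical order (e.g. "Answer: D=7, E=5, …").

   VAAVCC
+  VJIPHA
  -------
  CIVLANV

Step 1. [col 1: C + A ≡ V (mod 10)] C=1 is one option consistent with column 1 (C + A ≡ V (mod 10), carry-in 0) — take it. So C=1.
Step 2. [col 1: C + A ≡ V (mod 10)] V=8 is one option consistent with column 1 (C + A ≡ V (mod 10), carry-in 0) — take it, so V=8.
Step 3. [col 1: C + A ≡ V (mod 10)] in column 1 we have C+A≡V with carry-in 0; given C=1, V=8 and digits 1,8 already taken and all letters distinct, that pins A to 7, so A=7.
Step 4. [col 2: C + H ≡ N (mod 10)] several values work for H in column 2 (C + H ≡ N (mod 10), carry-in 0); try H=2 ⇒ H=2.
Step 5. [col 2: C + H ≡ N (mod 10)] column 2 reads C+H+carry(0)=N with C=1, H=2; with digits 1,2,7,8 already taken and all letters distinct, the only value for N is 3. So N=3.
Step 6. [col 3: V + P ≡ A (mod 10)] column 3: given V=8, A=7, carry-in 0, and digits 1,2,3,7,8 already taken and all letters distinct, V+P≡A (mod 10) forces P=9, so P=9.
Step 7. [col 4: A + I ≡ L (mod 10)] in column 4 we have A+I≡L with carry-in 1; given A=7 and digits 1,2,3,7,8,9 already taken and all letters distinct, that pins L to 4. So L=4.
Step 8. [col 4: A + I ≡ L (mod 10)] column 4 reads A+I+carry(1)=L with A=7, L=4; with digits 1,2,3,4,7,8,9 already taken and all letters distinct, the only value for I is 6 ⇒ I=6.
Step 9. [col 5: A + J ≡ V (mod 10)] column 5 reads A+J+carry(1)=V with A=7, V=8; with digits 1,2,3,4,6,7,8,9 already taken and all letters distinct, the only value for J is 0, so J=0.

Answer: A=7, C=1, H=2, I=6, J=0, L=4, N=3, P=9, V=8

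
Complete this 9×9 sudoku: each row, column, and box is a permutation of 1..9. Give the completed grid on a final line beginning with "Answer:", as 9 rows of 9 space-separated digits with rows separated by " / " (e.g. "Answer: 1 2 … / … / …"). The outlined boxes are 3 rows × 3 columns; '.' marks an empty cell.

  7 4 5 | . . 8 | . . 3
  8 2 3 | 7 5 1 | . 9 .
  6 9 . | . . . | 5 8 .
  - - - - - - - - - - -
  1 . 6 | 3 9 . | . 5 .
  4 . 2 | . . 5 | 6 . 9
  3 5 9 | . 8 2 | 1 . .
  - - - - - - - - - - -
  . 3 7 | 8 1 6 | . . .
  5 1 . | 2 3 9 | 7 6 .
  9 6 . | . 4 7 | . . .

Step 1. [r1c7∈{2}] r1c7 has the single candidate 2 ⇒ r1c7=2.
Step 2. [r4c9∈{2,4,7,8}] in row 4, 2 fits only at r4c9. So r4c9=2.
Step 3. [r2c7∈{4}] r2c7 has the single candidate 4. So r2c7=4.
Step 4. [r9c3∈{8}] r9c3 has the single candidate 8. So r9c3=8.
Step 5. [r9c8∈{1,2,3}] r9c8 is the only open cell in row 9 admitting 2, so r9c8=2.
Step 6. [r7c8∈{4}] nothing but 4 survives at r7c8, so r7c8=4.
Step 7. [r6c9∈{4,7}] in col 9, 4 fits only at r6c9 ⇒ r6c9=4.
Step 8. [r5c2∈{7,8}] row 5 places 8 nowhere but r5c2 ⇒ r5c2=8.
Step 9. [r9c9∈{1,5}] r9c9 is the only open cell in row 9 admitting 1. So r9c9=1.
Step 10. [r6c4∈{6}] nothing but 6 survives at r6c4. So r6c4=6.
Step 11. [r3c6∈{3,4}] in row 3, 3 fits only at r3c6 ⇒ r3c6=3.
Step 12. [r5c8∈{3,7}] across row 5, 3 lands solely at r5c8, so r5c8=3.
Step 13. [r2c9∈{6}] r2c9 is down to just 6. So r2c9=6.
Step 14. [r9c4∈{5}] only 5 remains possible at r9c4. So r9c4=5.
Step 15. [r5c5∈{7}] r5c5's peers cover all but 7, so r5c5=7.
Step 16. [r4c7∈{8}] nothing but 8 survives at r4c7. So r4c7=8.
Step 17. [r1c4∈{9}] r1c4's peers cover all but 9, so r1c4=9.
Step 18. [r3c5∈{2}] r3c5's peers cover all but 2 ⇒ r3c5=2.
Step 19. [r5c4∈{1}] nothing but 1 survives at r5c4 ⇒ r5c4=1.
Step 20. [r8c9∈{8}] nothing but 8 survives at r8c9, so r8c9=8.
Step 21. [r4c2∈{7}] only 7 remains possible at r4c2, so r4c2=7.
Step 22. [r6c8∈{7}] r6c8's peers cover all but 7 ⇒ r6c8=7.
Step 23. [r1c5∈{6}] only 6 remains possible at r1c5. So r1c5=6.
Step 24. [r7c7∈{9}] only 9 remains possible at r7c7 ⇒ r7c7=9.
Step 25. [r9c7∈{3}] only 3 remains possible at r9c7 ⇒ r9c7=3.
Step 26. [r3c4∈{4}] only 4 remains possible at r3c4. So r3c4=4.
Step 27. [r3c9∈{7}] r3c9's peers cover all but 7. So r3c9=7.
Step 28. [r7c9∈{5}] r7c9 is down to just 5. So r7c9=5.
Step 29. [r8c3∈{4}] nothing but 4 survives at r8c3. So r8c3=4.
Step 30. [r4c6∈{4}] r4c6 has the single candidate 4. So r4c6=4.
Step 31. [r7c1∈{2}] r7c1 is down to just 2, so r7c1=2.
Step 32. [r3c3∈{1}] r3c3 is down to just 1 ⇒ r3c3=1.
Step 33. [r1c8∈{1}] nothing but 1 survives at r1c8, so r1c8=1.

Answer: 7 4 5 9 6 8 2 1 3 / 8 2 3 7 5 1 4 9 6 / 6 9 1 4 2 3 5 8 7 / 1 7 6 3 9 4 8 5 2 / 4 8 2 1 7 5 6 3 9 / 3 5 9 6 8 2 1 7 4 / 2 3 7 8 1 6 9 4 5 / 5 1 4 2 3 9 7 6 8 / 9 6 8 5 4 7 3 2 1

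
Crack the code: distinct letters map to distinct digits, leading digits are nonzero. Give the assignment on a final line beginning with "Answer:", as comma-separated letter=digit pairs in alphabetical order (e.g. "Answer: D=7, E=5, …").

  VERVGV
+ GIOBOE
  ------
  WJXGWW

Step 1. [col 1: V + E ≡ W (mod 10)] W=6 is one option consistent with column 1 (V + E ≡ W (mod 10), carry-in 0) — take it. So W=6.
Step 2. [col 1: V + E ≡ W (mod 10)] no forcing yet in column 1 (carry-in 0); V=4 is free and consistent — try it, so V=4.
Step 3. [col 1: V + E ≡ W (mod 10)] in column 1 we have V+E≡W with carry-in 0; given V=4, W=6 and digits 4,6 already taken and all letters distinct, that pins E to 2. So E=2.
Step 4. [col 2: G + O ≡ W (mod 10)] column 2 (G + O ≡ W (mod 10), carry-in 0) doesn't pin O yet; pick O=5 and continue ⇒ O=5.
Step 5. [col 2: G + O ≡ W (mod 10)] in column 2 we have G+O≡W with carry-in 0; given O=5, W=6 and digits 2,4,5,6 already taken and all letters distinct, that pins G to 1, so G=1.
Step 6. [col 3: V + B ≡ G (mod 10)] column 3 reads V+B+carry(0)=G with V=4, G=1; with digits 1,2,4,5,6 already taken and all letters distinct, the only value for B is 7 ⇒ B=7.
Step 7. [col 4: R + O ≡ X (mod 10)] column 4 reads R+O+carry(1)=X with O=5; with digits 1,2,4,5,6,7 already taken and all letters distinct, the only value for X is 9. So X=9.
Step 8. [col 4: R + O ≡ X (mod 10)] in column 4 we have R+O≡X with carry-in 1; given O=5, X=9 and digits 1,2,4,5,6,7,9 already taken and all letters distinct, that pins R to 3, so R=3.
Step 9. [col 5: E + I ≡ J (mod 10)] column 5 reads E+I+carry(0)=J with E=2; with digits 1,2,3,4,5,6,7,9 already taken and all letters distinct, the only value for I is 8 ⇒ I=8.
Step 10. [col 5: E + I ≡ J (mod 10)] column 5: given E=2, I=8, carry-in 0, and digits 1,2,3,4,5,6,7,8,9 already taken and all letters distinct, E+I≡J (mod 10) forces J=0 ⇒ J=0.

Answer: B=7, E=2, G=1, I=8, J=0, O=5, R=3, V=4, W=6, X=9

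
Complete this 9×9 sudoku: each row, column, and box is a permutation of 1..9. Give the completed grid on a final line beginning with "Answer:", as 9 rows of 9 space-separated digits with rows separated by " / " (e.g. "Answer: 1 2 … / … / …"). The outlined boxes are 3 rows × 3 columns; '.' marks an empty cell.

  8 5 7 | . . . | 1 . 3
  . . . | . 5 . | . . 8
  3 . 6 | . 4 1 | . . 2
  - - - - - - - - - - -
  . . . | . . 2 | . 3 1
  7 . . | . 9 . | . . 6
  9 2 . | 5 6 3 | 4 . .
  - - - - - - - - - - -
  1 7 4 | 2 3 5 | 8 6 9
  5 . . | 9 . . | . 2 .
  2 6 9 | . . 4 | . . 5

Step 1. [r5c6∈{8}] only 8 remains possible at r5c6 ⇒ r5c6=8.
Step 2. [r5c8∈{5}] r5c8 has the single candidate 5. So r5c8=5.
Step 3. [r6c3∈{1,8}] across row 6, 1 lands solely at r6c3 ⇒ r6c3=1.
Step 4. [r2c7∈{6,7,9}] r2c7 is the only open cell in col 7 admitting 6. So r2c7=6.
Step 5. [r4c5∈{7}] r4c5's peers cover all but 7, so r4c5=7.
Step 6. [r9c8∈{1,7}] in col 8, 1 fits only at r9c8. So r9c8=1.
Step 7. [r2c1∈{4}] nothing but 4 survives at r2c1, so r2c1=4.
Step 8. [r3c2∈{9}] only 9 remains possible at r3c2. So r3c2=9.
Step 9. [r3c8∈{7}] r3c8 has the single candidate 7, so r3c8=7.
Step 10. [r2c8∈{9}] r2c8's peers cover all but 9. So r2c8=9.
Step 11. [r9c5∈{8}] r9c5 is down to just 8 ⇒ r9c5=8.
Step 12. [r9c4∈{7}] r9c4's peers cover all but 7, so r9c4=7.
Step 13. [r8c7∈{3,7}] r8c7 is the only open cell in col 7 admitting 7 ⇒ r8c7=7.
Step 14. [r4c4∈{4}] r4c4 has the single candidate 4 ⇒ r4c4=4.
Step 15. [r5c3∈{3}] r5c3 has the single candidate 3, so r5c3=3.
Step 16. [r4c2∈{8}] only 8 remains possible at r4c2, so r4c2=8.
Step 17. [r8c6∈{6}] nothing but 6 survives at r8c6. So r8c6=6.
Step 18. [r3c7∈{5}] nothing but 5 survives at r3c7, so r3c7=5.
Step 19. [r4c1∈{6}] r4c1's peers cover all but 6. So r4c1=6.
Step 20. [r8c2∈{3}] r8c2's peers cover all but 3 ⇒ r8c2=3.
Step 21. [r9c7∈{3}] nothing but 3 survives at r9c7, so r9c7=3.
Step 22. [r4c3∈{5}] r4c3's peers cover all but 5, so r4c3=5.
Step 23. [r8c3∈{8}] nothing but 8 survives at r8c3. So r8c3=8.
Step 24. [r8c9∈{4}] r8c9 has the single candidate 4, so r8c9=4.
Step 25. [r2c6∈{7}] only 7 remains possible at r2c6. So r2c6=7.
Step 26. [r2c3∈{2}] nothing but 2 survives at r2c3, so r2c3=2.
Step 27. [r1c6∈{9}] r1c6 has the single candidate 9. So r1c6=9.
Step 28. [r1c5∈{2}] r1c5 has the single candidate 2 ⇒ r1c5=2.
Step 29. [r1c4∈{6}] only 6 remains possible at r1c4 ⇒ r1c4=6.
Step 30. [r6c8∈{8}] only 8 remains possible at r6c8 ⇒ r6c8=8.
Step 31. [r6c9∈{7}] nothing but 7 survives at r6c9, so r6c9=7.
Step 32. [r2c4∈{3}] only 3 remains possible at r2c4, so r2c4=3.
Step 33. [r8c5∈{1}] only 1 remains possible at r8c5, so r8c5=1.
Step 34. [r5c7∈{2}] r5c7's peers cover all but 2 ⇒ r5c7=2.
Step 35. [r4c7∈{9}] r4c7 has the single candidate 9. So r4c7=9.
Step 36. [r3c4∈{8}] r3c4 is down to just 8, so r3c4=8.
Step 37. [r2c2∈{1}] r2c2 is down to just 1, so r2c2=1.
Step 38. [r5c2∈{4}] r5c2 has the single candidate 4, so r5c2=4.
Step 39. [r5c4∈{1}] r5c4 is down to just 1, so r5c4=1.
Step 40. [r1c8∈{4}] r1c8's peers cover all but 4, so r1c8=4.

Answer: 8 5 7 6 2 9 1 4 3 / 4 1 2 3 5 7 6 9 8 / 3 9 6 8 4 1 5 7 2 / 6 8 5 4 7 2 9 3 1 / 7 4 3 1 9 8 2 5 6 / 9 2 1 5 6 3 4 8 7 / 1 7 4 2 3 5 8 6 9 / 5 3 8 9 1 6 7 2 4 / 2 6 9 7 8 4 3 1 5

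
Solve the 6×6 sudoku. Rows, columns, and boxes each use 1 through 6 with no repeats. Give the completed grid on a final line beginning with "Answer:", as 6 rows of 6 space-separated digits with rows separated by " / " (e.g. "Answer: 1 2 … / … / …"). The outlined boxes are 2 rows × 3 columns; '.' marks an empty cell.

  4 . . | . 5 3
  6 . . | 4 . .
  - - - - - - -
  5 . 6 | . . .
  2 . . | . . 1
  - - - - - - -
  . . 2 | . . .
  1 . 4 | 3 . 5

Step 1. [r5c6∈{4,6}] r5c6 is the only open cell in col 6 admitting 6. So r5c6=6.
Step 2. [r4c3∈{3}] r4c3's peers cover all but 3, so r4c3=3.
Step 3. [r2c6∈{2}] r2c6's peers cover all but 2 ⇒ r2c6=2.
Step 4. [r1c3∈{1}] r1c3 has the single candidate 1 ⇒ r1c3=1.
Step 5. [r3c6∈{4}] nothing but 4 survives at r3c6, so r3c6=4.
Step 6. [r5c2∈{3,5}] 5 has one home in row 5: r5c2, so r5c2=5.
Step 7. [r5c4∈{1}] r5c4 is down to just 1. So r5c4=1.
Step 8. [r4c4∈{5,6}] 5 has one home in row 4: r4c4. So r4c4=5.
Step 9. [r3c4∈{2}] r3c4 is down to just 2, so r3c4=2.
Step 10. [r6c2∈{6}] r6c2 is down to just 6. So r6c2=6.
Step 11. [r1c2∈{2}] r1c2 has the single candidate 2. So r1c2=2.
Step 12. [r4c2∈{4}] r4c2 has the single candidate 4, so r4c2=4.
Step 13. [r3c5∈{3}] nothing but 3 survives at r3c5, so r3c5=3.
Step 14. [r6c5∈{2}] r6c5's peers cover all but 2 ⇒ r6c5=2.
Step 15. [r2c2∈{3}] r2c2 has the single candidate 3. So r2c2=3.
Step 16. [r3c2∈{1}] r3c2's peers cover all but 1, so r3c2=1.
Step 17. [r4c5∈{6}] r4c5 is down to just 6, so r4c5=6.
Step 18. [r5c5∈{4}] r5c5 is down to just 4 ⇒ r5c5=4.
Step 19. [r5c1∈{3}] r5c1 has the single candidate 3 ⇒ r5c1=3.
Step 20. [r1c4∈{6}] nothing but 6 survives at r1c4 ⇒ r1c4=6.
Step 21. [r2c5∈{1}] r2c5 is down to just 1. So r2c5=1.
Step 22. [r2c3∈{5}] r2c3 is down to just 5 ⇒ r2c3=5.

Answer: 4 2 1 6 5 3 / 6 3 5 4 1 2 / 5 1 6 2 3 4 / 2 4 3 5 6 1 / 3 5 2 1 4 6 / 1 6 4 3 2 5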